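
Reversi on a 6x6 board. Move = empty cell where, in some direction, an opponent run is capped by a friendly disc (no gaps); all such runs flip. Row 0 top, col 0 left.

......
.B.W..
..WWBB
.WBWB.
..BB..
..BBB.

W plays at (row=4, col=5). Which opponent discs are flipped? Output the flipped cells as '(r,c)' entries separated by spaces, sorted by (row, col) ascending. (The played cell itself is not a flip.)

Dir NW: opp run (3,4) capped by W -> flip
Dir N: first cell '.' (not opp) -> no flip
Dir NE: edge -> no flip
Dir W: first cell '.' (not opp) -> no flip
Dir E: edge -> no flip
Dir SW: opp run (5,4), next=edge -> no flip
Dir S: first cell '.' (not opp) -> no flip
Dir SE: edge -> no flip

Answer: (3,4)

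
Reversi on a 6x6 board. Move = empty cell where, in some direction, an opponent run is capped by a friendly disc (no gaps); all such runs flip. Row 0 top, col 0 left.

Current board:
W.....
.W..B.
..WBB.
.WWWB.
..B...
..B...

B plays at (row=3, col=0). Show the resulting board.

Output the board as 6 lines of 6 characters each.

Place B at (3,0); scan 8 dirs for brackets.
Dir NW: edge -> no flip
Dir N: first cell '.' (not opp) -> no flip
Dir NE: first cell '.' (not opp) -> no flip
Dir W: edge -> no flip
Dir E: opp run (3,1) (3,2) (3,3) capped by B -> flip
Dir SW: edge -> no flip
Dir S: first cell '.' (not opp) -> no flip
Dir SE: first cell '.' (not opp) -> no flip
All flips: (3,1) (3,2) (3,3)

Answer: W.....
.W..B.
..WBB.
BBBBB.
..B...
..B...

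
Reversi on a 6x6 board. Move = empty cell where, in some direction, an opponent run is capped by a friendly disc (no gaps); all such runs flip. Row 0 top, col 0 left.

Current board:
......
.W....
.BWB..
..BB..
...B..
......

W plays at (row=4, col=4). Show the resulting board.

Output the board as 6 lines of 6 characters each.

Answer: ......
.W....
.BWB..
..BW..
...BW.
......

Derivation:
Place W at (4,4); scan 8 dirs for brackets.
Dir NW: opp run (3,3) capped by W -> flip
Dir N: first cell '.' (not opp) -> no flip
Dir NE: first cell '.' (not opp) -> no flip
Dir W: opp run (4,3), next='.' -> no flip
Dir E: first cell '.' (not opp) -> no flip
Dir SW: first cell '.' (not opp) -> no flip
Dir S: first cell '.' (not opp) -> no flip
Dir SE: first cell '.' (not opp) -> no flip
All flips: (3,3)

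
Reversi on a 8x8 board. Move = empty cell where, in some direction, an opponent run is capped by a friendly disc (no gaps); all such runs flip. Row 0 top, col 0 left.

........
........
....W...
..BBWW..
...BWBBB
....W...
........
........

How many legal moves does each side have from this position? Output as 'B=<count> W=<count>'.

-- B to move --
(1,3): flips 2 -> legal
(1,4): no bracket -> illegal
(1,5): flips 1 -> legal
(2,3): flips 1 -> legal
(2,5): flips 2 -> legal
(2,6): no bracket -> illegal
(3,6): flips 2 -> legal
(5,3): no bracket -> illegal
(5,5): flips 1 -> legal
(6,3): flips 1 -> legal
(6,4): no bracket -> illegal
(6,5): flips 1 -> legal
B mobility = 8
-- W to move --
(2,1): flips 2 -> legal
(2,2): flips 1 -> legal
(2,3): no bracket -> illegal
(3,1): flips 2 -> legal
(3,6): flips 1 -> legal
(3,7): no bracket -> illegal
(4,1): no bracket -> illegal
(4,2): flips 2 -> legal
(5,2): flips 1 -> legal
(5,3): no bracket -> illegal
(5,5): flips 1 -> legal
(5,6): flips 1 -> legal
(5,7): flips 1 -> legal
W mobility = 9

Answer: B=8 W=9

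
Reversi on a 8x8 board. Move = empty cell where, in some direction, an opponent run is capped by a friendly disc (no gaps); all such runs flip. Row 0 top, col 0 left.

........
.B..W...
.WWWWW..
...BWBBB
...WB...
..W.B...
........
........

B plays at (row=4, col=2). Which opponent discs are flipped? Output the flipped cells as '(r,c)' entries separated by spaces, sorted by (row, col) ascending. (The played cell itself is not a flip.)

Answer: (4,3)

Derivation:
Dir NW: first cell '.' (not opp) -> no flip
Dir N: first cell '.' (not opp) -> no flip
Dir NE: first cell 'B' (not opp) -> no flip
Dir W: first cell '.' (not opp) -> no flip
Dir E: opp run (4,3) capped by B -> flip
Dir SW: first cell '.' (not opp) -> no flip
Dir S: opp run (5,2), next='.' -> no flip
Dir SE: first cell '.' (not opp) -> no flip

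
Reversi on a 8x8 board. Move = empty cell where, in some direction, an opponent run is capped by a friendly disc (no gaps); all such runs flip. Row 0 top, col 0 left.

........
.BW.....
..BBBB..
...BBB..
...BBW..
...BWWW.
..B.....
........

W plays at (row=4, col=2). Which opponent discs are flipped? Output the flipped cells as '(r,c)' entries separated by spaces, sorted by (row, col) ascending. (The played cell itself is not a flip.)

Dir NW: first cell '.' (not opp) -> no flip
Dir N: first cell '.' (not opp) -> no flip
Dir NE: opp run (3,3) (2,4), next='.' -> no flip
Dir W: first cell '.' (not opp) -> no flip
Dir E: opp run (4,3) (4,4) capped by W -> flip
Dir SW: first cell '.' (not opp) -> no flip
Dir S: first cell '.' (not opp) -> no flip
Dir SE: opp run (5,3), next='.' -> no flip

Answer: (4,3) (4,4)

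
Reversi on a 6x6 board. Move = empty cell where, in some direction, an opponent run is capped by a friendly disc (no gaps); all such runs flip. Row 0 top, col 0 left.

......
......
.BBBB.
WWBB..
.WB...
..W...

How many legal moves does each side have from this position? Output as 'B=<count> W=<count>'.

-- B to move --
(2,0): flips 1 -> legal
(4,0): flips 2 -> legal
(4,3): no bracket -> illegal
(5,0): flips 1 -> legal
(5,1): flips 2 -> legal
(5,3): no bracket -> illegal
B mobility = 4
-- W to move --
(1,0): no bracket -> illegal
(1,1): flips 1 -> legal
(1,2): flips 4 -> legal
(1,3): flips 1 -> legal
(1,4): flips 2 -> legal
(1,5): no bracket -> illegal
(2,0): no bracket -> illegal
(2,5): no bracket -> illegal
(3,4): flips 2 -> legal
(3,5): no bracket -> illegal
(4,3): flips 1 -> legal
(4,4): no bracket -> illegal
(5,1): no bracket -> illegal
(5,3): flips 1 -> legal
W mobility = 7

Answer: B=4 W=7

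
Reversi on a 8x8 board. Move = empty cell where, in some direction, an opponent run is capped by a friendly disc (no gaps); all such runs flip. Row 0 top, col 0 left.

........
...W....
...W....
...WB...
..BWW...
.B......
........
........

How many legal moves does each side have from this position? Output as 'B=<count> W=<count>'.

Answer: B=6 W=6

Derivation:
-- B to move --
(0,2): no bracket -> illegal
(0,3): no bracket -> illegal
(0,4): no bracket -> illegal
(1,2): flips 1 -> legal
(1,4): no bracket -> illegal
(2,2): no bracket -> illegal
(2,4): flips 1 -> legal
(3,2): flips 1 -> legal
(3,5): no bracket -> illegal
(4,5): flips 2 -> legal
(5,2): flips 1 -> legal
(5,3): no bracket -> illegal
(5,4): flips 1 -> legal
(5,5): no bracket -> illegal
B mobility = 6
-- W to move --
(2,4): flips 1 -> legal
(2,5): flips 1 -> legal
(3,1): no bracket -> illegal
(3,2): no bracket -> illegal
(3,5): flips 1 -> legal
(4,0): no bracket -> illegal
(4,1): flips 1 -> legal
(4,5): flips 1 -> legal
(5,0): no bracket -> illegal
(5,2): no bracket -> illegal
(5,3): no bracket -> illegal
(6,0): flips 2 -> legal
(6,1): no bracket -> illegal
(6,2): no bracket -> illegal
W mobility = 6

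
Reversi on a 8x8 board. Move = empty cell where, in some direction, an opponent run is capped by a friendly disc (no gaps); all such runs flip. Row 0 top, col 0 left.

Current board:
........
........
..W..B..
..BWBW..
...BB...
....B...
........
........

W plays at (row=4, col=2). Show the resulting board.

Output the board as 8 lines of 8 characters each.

Answer: ........
........
..W..B..
..WWBW..
..WBB...
....B...
........
........

Derivation:
Place W at (4,2); scan 8 dirs for brackets.
Dir NW: first cell '.' (not opp) -> no flip
Dir N: opp run (3,2) capped by W -> flip
Dir NE: first cell 'W' (not opp) -> no flip
Dir W: first cell '.' (not opp) -> no flip
Dir E: opp run (4,3) (4,4), next='.' -> no flip
Dir SW: first cell '.' (not opp) -> no flip
Dir S: first cell '.' (not opp) -> no flip
Dir SE: first cell '.' (not opp) -> no flip
All flips: (3,2)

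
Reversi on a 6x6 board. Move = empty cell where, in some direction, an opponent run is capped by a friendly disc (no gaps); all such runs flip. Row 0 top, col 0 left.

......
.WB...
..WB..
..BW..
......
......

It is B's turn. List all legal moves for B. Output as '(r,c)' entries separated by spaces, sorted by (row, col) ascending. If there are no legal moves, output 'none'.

(0,0): no bracket -> illegal
(0,1): no bracket -> illegal
(0,2): no bracket -> illegal
(1,0): flips 1 -> legal
(1,3): no bracket -> illegal
(2,0): no bracket -> illegal
(2,1): flips 1 -> legal
(2,4): no bracket -> illegal
(3,1): no bracket -> illegal
(3,4): flips 1 -> legal
(4,2): no bracket -> illegal
(4,3): flips 1 -> legal
(4,4): no bracket -> illegal

Answer: (1,0) (2,1) (3,4) (4,3)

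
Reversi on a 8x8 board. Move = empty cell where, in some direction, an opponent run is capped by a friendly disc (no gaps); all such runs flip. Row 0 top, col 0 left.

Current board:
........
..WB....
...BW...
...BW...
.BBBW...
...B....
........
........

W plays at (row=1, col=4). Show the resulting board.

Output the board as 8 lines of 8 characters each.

Answer: ........
..WWW...
...BW...
...BW...
.BBBW...
...B....
........
........

Derivation:
Place W at (1,4); scan 8 dirs for brackets.
Dir NW: first cell '.' (not opp) -> no flip
Dir N: first cell '.' (not opp) -> no flip
Dir NE: first cell '.' (not opp) -> no flip
Dir W: opp run (1,3) capped by W -> flip
Dir E: first cell '.' (not opp) -> no flip
Dir SW: opp run (2,3), next='.' -> no flip
Dir S: first cell 'W' (not opp) -> no flip
Dir SE: first cell '.' (not opp) -> no flip
All flips: (1,3)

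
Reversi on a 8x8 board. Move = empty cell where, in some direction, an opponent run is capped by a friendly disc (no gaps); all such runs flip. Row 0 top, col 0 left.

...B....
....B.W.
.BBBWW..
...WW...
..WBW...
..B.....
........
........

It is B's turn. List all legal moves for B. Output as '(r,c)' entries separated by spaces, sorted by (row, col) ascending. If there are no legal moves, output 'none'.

(0,5): no bracket -> illegal
(0,6): no bracket -> illegal
(0,7): flips 3 -> legal
(1,3): no bracket -> illegal
(1,5): no bracket -> illegal
(1,7): no bracket -> illegal
(2,6): flips 2 -> legal
(2,7): no bracket -> illegal
(3,1): no bracket -> illegal
(3,2): flips 1 -> legal
(3,5): no bracket -> illegal
(3,6): flips 1 -> legal
(4,1): flips 1 -> legal
(4,5): flips 2 -> legal
(5,1): no bracket -> illegal
(5,3): no bracket -> illegal
(5,4): flips 3 -> legal
(5,5): flips 2 -> legal

Answer: (0,7) (2,6) (3,2) (3,6) (4,1) (4,5) (5,4) (5,5)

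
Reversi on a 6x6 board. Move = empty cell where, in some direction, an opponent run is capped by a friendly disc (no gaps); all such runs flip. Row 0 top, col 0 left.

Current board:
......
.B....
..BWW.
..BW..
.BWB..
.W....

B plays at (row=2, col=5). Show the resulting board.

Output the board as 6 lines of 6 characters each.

Place B at (2,5); scan 8 dirs for brackets.
Dir NW: first cell '.' (not opp) -> no flip
Dir N: first cell '.' (not opp) -> no flip
Dir NE: edge -> no flip
Dir W: opp run (2,4) (2,3) capped by B -> flip
Dir E: edge -> no flip
Dir SW: first cell '.' (not opp) -> no flip
Dir S: first cell '.' (not opp) -> no flip
Dir SE: edge -> no flip
All flips: (2,3) (2,4)

Answer: ......
.B....
..BBBB
..BW..
.BWB..
.W....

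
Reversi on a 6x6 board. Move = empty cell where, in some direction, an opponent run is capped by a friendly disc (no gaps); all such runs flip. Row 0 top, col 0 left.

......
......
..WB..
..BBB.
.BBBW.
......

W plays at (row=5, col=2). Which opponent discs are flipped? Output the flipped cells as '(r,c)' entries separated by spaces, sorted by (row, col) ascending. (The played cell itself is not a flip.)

Dir NW: opp run (4,1), next='.' -> no flip
Dir N: opp run (4,2) (3,2) capped by W -> flip
Dir NE: opp run (4,3) (3,4), next='.' -> no flip
Dir W: first cell '.' (not opp) -> no flip
Dir E: first cell '.' (not opp) -> no flip
Dir SW: edge -> no flip
Dir S: edge -> no flip
Dir SE: edge -> no flip

Answer: (3,2) (4,2)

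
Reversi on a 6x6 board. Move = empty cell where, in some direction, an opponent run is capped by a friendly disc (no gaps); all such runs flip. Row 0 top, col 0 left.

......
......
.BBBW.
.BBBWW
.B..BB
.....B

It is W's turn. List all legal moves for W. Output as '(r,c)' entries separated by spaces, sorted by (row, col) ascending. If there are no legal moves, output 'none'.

Answer: (1,2) (2,0) (3,0) (4,2) (5,3) (5,4)

Derivation:
(1,0): no bracket -> illegal
(1,1): no bracket -> illegal
(1,2): flips 1 -> legal
(1,3): no bracket -> illegal
(1,4): no bracket -> illegal
(2,0): flips 3 -> legal
(3,0): flips 3 -> legal
(4,0): no bracket -> illegal
(4,2): flips 1 -> legal
(4,3): no bracket -> illegal
(5,0): no bracket -> illegal
(5,1): no bracket -> illegal
(5,2): no bracket -> illegal
(5,3): flips 1 -> legal
(5,4): flips 1 -> legal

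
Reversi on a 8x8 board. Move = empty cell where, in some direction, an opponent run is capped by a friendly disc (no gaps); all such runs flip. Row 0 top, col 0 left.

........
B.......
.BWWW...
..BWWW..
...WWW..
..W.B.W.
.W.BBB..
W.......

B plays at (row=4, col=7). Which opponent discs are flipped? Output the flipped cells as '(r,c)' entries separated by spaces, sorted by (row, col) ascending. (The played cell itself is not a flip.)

Dir NW: first cell '.' (not opp) -> no flip
Dir N: first cell '.' (not opp) -> no flip
Dir NE: edge -> no flip
Dir W: first cell '.' (not opp) -> no flip
Dir E: edge -> no flip
Dir SW: opp run (5,6) capped by B -> flip
Dir S: first cell '.' (not opp) -> no flip
Dir SE: edge -> no flip

Answer: (5,6)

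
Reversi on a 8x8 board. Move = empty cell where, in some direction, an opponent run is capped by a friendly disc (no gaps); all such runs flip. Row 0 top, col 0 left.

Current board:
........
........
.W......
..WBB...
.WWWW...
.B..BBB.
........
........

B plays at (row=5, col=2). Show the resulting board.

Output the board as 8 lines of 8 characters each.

Place B at (5,2); scan 8 dirs for brackets.
Dir NW: opp run (4,1), next='.' -> no flip
Dir N: opp run (4,2) (3,2), next='.' -> no flip
Dir NE: opp run (4,3) capped by B -> flip
Dir W: first cell 'B' (not opp) -> no flip
Dir E: first cell '.' (not opp) -> no flip
Dir SW: first cell '.' (not opp) -> no flip
Dir S: first cell '.' (not opp) -> no flip
Dir SE: first cell '.' (not opp) -> no flip
All flips: (4,3)

Answer: ........
........
.W......
..WBB...
.WWBW...
.BB.BBB.
........
........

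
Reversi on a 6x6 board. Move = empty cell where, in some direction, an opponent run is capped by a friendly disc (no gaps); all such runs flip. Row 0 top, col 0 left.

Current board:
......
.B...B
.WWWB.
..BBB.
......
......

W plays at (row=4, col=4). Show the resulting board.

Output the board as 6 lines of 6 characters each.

Place W at (4,4); scan 8 dirs for brackets.
Dir NW: opp run (3,3) capped by W -> flip
Dir N: opp run (3,4) (2,4), next='.' -> no flip
Dir NE: first cell '.' (not opp) -> no flip
Dir W: first cell '.' (not opp) -> no flip
Dir E: first cell '.' (not opp) -> no flip
Dir SW: first cell '.' (not opp) -> no flip
Dir S: first cell '.' (not opp) -> no flip
Dir SE: first cell '.' (not opp) -> no flip
All flips: (3,3)

Answer: ......
.B...B
.WWWB.
..BWB.
....W.
......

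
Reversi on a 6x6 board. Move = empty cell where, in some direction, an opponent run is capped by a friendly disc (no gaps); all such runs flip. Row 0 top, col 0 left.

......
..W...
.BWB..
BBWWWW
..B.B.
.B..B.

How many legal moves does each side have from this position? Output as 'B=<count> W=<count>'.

Answer: B=9 W=9

Derivation:
-- B to move --
(0,1): flips 1 -> legal
(0,2): flips 3 -> legal
(0,3): flips 1 -> legal
(1,1): flips 2 -> legal
(1,3): flips 1 -> legal
(2,4): flips 2 -> legal
(2,5): no bracket -> illegal
(4,1): flips 1 -> legal
(4,3): flips 2 -> legal
(4,5): flips 1 -> legal
B mobility = 9
-- W to move --
(1,0): flips 1 -> legal
(1,1): no bracket -> illegal
(1,3): flips 1 -> legal
(1,4): flips 1 -> legal
(2,0): flips 1 -> legal
(2,4): flips 1 -> legal
(4,0): flips 1 -> legal
(4,1): no bracket -> illegal
(4,3): no bracket -> illegal
(4,5): no bracket -> illegal
(5,0): no bracket -> illegal
(5,2): flips 1 -> legal
(5,3): flips 1 -> legal
(5,5): flips 1 -> legal
W mobility = 9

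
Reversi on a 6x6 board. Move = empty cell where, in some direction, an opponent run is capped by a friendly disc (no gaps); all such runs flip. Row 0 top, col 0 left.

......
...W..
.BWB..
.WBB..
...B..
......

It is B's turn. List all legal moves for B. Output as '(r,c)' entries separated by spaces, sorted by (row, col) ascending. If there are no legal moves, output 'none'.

(0,2): no bracket -> illegal
(0,3): flips 1 -> legal
(0,4): no bracket -> illegal
(1,1): flips 1 -> legal
(1,2): flips 1 -> legal
(1,4): no bracket -> illegal
(2,0): no bracket -> illegal
(2,4): no bracket -> illegal
(3,0): flips 1 -> legal
(4,0): no bracket -> illegal
(4,1): flips 1 -> legal
(4,2): no bracket -> illegal

Answer: (0,3) (1,1) (1,2) (3,0) (4,1)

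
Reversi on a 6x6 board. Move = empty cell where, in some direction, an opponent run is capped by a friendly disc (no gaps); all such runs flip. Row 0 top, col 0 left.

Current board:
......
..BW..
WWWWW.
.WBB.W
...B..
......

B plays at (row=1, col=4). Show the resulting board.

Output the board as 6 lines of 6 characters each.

Answer: ......
..BBB.
WWWBW.
.WBB.W
...B..
......

Derivation:
Place B at (1,4); scan 8 dirs for brackets.
Dir NW: first cell '.' (not opp) -> no flip
Dir N: first cell '.' (not opp) -> no flip
Dir NE: first cell '.' (not opp) -> no flip
Dir W: opp run (1,3) capped by B -> flip
Dir E: first cell '.' (not opp) -> no flip
Dir SW: opp run (2,3) capped by B -> flip
Dir S: opp run (2,4), next='.' -> no flip
Dir SE: first cell '.' (not opp) -> no flip
All flips: (1,3) (2,3)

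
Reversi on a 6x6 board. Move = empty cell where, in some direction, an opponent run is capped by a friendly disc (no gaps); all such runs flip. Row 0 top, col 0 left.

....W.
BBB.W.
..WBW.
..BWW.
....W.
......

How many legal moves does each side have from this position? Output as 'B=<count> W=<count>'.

-- B to move --
(0,3): no bracket -> illegal
(0,5): flips 1 -> legal
(1,3): no bracket -> illegal
(1,5): no bracket -> illegal
(2,1): flips 1 -> legal
(2,5): flips 1 -> legal
(3,1): no bracket -> illegal
(3,5): flips 2 -> legal
(4,2): no bracket -> illegal
(4,3): flips 1 -> legal
(4,5): flips 1 -> legal
(5,3): no bracket -> illegal
(5,4): no bracket -> illegal
(5,5): flips 3 -> legal
B mobility = 7
-- W to move --
(0,0): flips 1 -> legal
(0,1): flips 2 -> legal
(0,2): flips 1 -> legal
(0,3): no bracket -> illegal
(1,3): flips 1 -> legal
(2,0): no bracket -> illegal
(2,1): no bracket -> illegal
(3,1): flips 1 -> legal
(4,1): flips 2 -> legal
(4,2): flips 1 -> legal
(4,3): no bracket -> illegal
W mobility = 7

Answer: B=7 W=7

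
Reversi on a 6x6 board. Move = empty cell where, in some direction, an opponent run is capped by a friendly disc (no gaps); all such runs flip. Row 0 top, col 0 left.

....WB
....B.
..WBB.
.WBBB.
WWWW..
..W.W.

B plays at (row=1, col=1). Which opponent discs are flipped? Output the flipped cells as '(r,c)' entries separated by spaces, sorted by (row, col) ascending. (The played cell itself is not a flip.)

Answer: (2,2)

Derivation:
Dir NW: first cell '.' (not opp) -> no flip
Dir N: first cell '.' (not opp) -> no flip
Dir NE: first cell '.' (not opp) -> no flip
Dir W: first cell '.' (not opp) -> no flip
Dir E: first cell '.' (not opp) -> no flip
Dir SW: first cell '.' (not opp) -> no flip
Dir S: first cell '.' (not opp) -> no flip
Dir SE: opp run (2,2) capped by B -> flip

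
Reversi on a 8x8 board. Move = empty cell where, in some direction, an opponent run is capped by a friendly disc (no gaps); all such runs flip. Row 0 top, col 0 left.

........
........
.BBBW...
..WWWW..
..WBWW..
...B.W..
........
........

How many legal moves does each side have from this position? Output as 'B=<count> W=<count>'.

Answer: B=8 W=11

Derivation:
-- B to move --
(1,3): no bracket -> illegal
(1,4): no bracket -> illegal
(1,5): no bracket -> illegal
(2,5): flips 2 -> legal
(2,6): flips 2 -> legal
(3,1): flips 1 -> legal
(3,6): no bracket -> illegal
(4,1): flips 2 -> legal
(4,6): flips 2 -> legal
(5,1): no bracket -> illegal
(5,2): flips 2 -> legal
(5,4): no bracket -> illegal
(5,6): flips 2 -> legal
(6,4): no bracket -> illegal
(6,5): no bracket -> illegal
(6,6): flips 3 -> legal
B mobility = 8
-- W to move --
(1,0): flips 1 -> legal
(1,1): flips 1 -> legal
(1,2): flips 2 -> legal
(1,3): flips 1 -> legal
(1,4): flips 1 -> legal
(2,0): flips 3 -> legal
(3,0): no bracket -> illegal
(3,1): no bracket -> illegal
(5,2): flips 1 -> legal
(5,4): flips 1 -> legal
(6,2): flips 1 -> legal
(6,3): flips 2 -> legal
(6,4): flips 1 -> legal
W mobility = 11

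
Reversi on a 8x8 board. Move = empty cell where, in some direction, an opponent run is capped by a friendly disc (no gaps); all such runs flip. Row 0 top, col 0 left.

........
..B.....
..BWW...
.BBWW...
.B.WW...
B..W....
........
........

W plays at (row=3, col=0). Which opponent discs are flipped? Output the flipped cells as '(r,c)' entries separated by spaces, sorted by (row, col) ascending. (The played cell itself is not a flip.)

Answer: (3,1) (3,2)

Derivation:
Dir NW: edge -> no flip
Dir N: first cell '.' (not opp) -> no flip
Dir NE: first cell '.' (not opp) -> no flip
Dir W: edge -> no flip
Dir E: opp run (3,1) (3,2) capped by W -> flip
Dir SW: edge -> no flip
Dir S: first cell '.' (not opp) -> no flip
Dir SE: opp run (4,1), next='.' -> no flip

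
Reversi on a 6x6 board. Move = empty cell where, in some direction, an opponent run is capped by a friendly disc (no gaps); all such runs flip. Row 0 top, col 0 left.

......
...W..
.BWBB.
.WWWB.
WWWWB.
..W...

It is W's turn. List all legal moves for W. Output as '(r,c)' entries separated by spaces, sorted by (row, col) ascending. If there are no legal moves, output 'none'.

(1,0): flips 1 -> legal
(1,1): flips 1 -> legal
(1,2): no bracket -> illegal
(1,4): flips 1 -> legal
(1,5): flips 1 -> legal
(2,0): flips 1 -> legal
(2,5): flips 3 -> legal
(3,0): no bracket -> illegal
(3,5): flips 2 -> legal
(4,5): flips 1 -> legal
(5,3): no bracket -> illegal
(5,4): no bracket -> illegal
(5,5): flips 1 -> legal

Answer: (1,0) (1,1) (1,4) (1,5) (2,0) (2,5) (3,5) (4,5) (5,5)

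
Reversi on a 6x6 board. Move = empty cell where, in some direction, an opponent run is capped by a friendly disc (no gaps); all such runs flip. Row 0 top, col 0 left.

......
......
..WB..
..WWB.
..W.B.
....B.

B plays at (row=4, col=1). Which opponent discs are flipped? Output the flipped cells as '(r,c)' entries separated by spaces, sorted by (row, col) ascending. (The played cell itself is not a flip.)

Dir NW: first cell '.' (not opp) -> no flip
Dir N: first cell '.' (not opp) -> no flip
Dir NE: opp run (3,2) capped by B -> flip
Dir W: first cell '.' (not opp) -> no flip
Dir E: opp run (4,2), next='.' -> no flip
Dir SW: first cell '.' (not opp) -> no flip
Dir S: first cell '.' (not opp) -> no flip
Dir SE: first cell '.' (not opp) -> no flip

Answer: (3,2)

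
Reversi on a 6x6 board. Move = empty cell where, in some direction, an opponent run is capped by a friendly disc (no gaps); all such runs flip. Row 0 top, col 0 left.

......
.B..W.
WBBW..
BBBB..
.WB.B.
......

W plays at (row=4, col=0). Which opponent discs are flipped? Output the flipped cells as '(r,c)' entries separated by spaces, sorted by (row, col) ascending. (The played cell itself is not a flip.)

Dir NW: edge -> no flip
Dir N: opp run (3,0) capped by W -> flip
Dir NE: opp run (3,1) (2,2), next='.' -> no flip
Dir W: edge -> no flip
Dir E: first cell 'W' (not opp) -> no flip
Dir SW: edge -> no flip
Dir S: first cell '.' (not opp) -> no flip
Dir SE: first cell '.' (not opp) -> no flip

Answer: (3,0)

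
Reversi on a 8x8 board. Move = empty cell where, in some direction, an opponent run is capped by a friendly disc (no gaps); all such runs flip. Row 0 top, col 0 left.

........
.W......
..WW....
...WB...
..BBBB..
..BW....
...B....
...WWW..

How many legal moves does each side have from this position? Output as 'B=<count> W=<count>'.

Answer: B=8 W=6

Derivation:
-- B to move --
(0,0): flips 3 -> legal
(0,1): no bracket -> illegal
(0,2): no bracket -> illegal
(1,0): no bracket -> illegal
(1,2): flips 1 -> legal
(1,3): flips 2 -> legal
(1,4): no bracket -> illegal
(2,0): no bracket -> illegal
(2,1): no bracket -> illegal
(2,4): flips 1 -> legal
(3,1): no bracket -> illegal
(3,2): flips 1 -> legal
(5,4): flips 1 -> legal
(6,2): flips 1 -> legal
(6,4): flips 1 -> legal
(6,5): no bracket -> illegal
(6,6): no bracket -> illegal
(7,2): no bracket -> illegal
(7,6): no bracket -> illegal
B mobility = 8
-- W to move --
(2,4): no bracket -> illegal
(2,5): no bracket -> illegal
(3,1): flips 1 -> legal
(3,2): no bracket -> illegal
(3,5): flips 2 -> legal
(3,6): no bracket -> illegal
(4,1): flips 2 -> legal
(4,6): no bracket -> illegal
(5,1): flips 2 -> legal
(5,4): no bracket -> illegal
(5,5): flips 1 -> legal
(5,6): flips 2 -> legal
(6,1): no bracket -> illegal
(6,2): no bracket -> illegal
(6,4): no bracket -> illegal
(7,2): no bracket -> illegal
W mobility = 6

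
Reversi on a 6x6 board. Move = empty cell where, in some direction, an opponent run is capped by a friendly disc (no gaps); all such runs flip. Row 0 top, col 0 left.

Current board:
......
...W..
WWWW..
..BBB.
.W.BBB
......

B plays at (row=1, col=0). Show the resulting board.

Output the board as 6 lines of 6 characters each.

Place B at (1,0); scan 8 dirs for brackets.
Dir NW: edge -> no flip
Dir N: first cell '.' (not opp) -> no flip
Dir NE: first cell '.' (not opp) -> no flip
Dir W: edge -> no flip
Dir E: first cell '.' (not opp) -> no flip
Dir SW: edge -> no flip
Dir S: opp run (2,0), next='.' -> no flip
Dir SE: opp run (2,1) capped by B -> flip
All flips: (2,1)

Answer: ......
B..W..
WBWW..
..BBB.
.W.BBB
......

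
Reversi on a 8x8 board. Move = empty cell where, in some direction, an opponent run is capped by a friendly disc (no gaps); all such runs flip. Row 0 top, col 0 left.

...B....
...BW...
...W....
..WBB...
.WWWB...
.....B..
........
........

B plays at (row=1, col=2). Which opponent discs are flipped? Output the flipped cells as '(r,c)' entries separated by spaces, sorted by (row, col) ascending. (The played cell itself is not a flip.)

Dir NW: first cell '.' (not opp) -> no flip
Dir N: first cell '.' (not opp) -> no flip
Dir NE: first cell 'B' (not opp) -> no flip
Dir W: first cell '.' (not opp) -> no flip
Dir E: first cell 'B' (not opp) -> no flip
Dir SW: first cell '.' (not opp) -> no flip
Dir S: first cell '.' (not opp) -> no flip
Dir SE: opp run (2,3) capped by B -> flip

Answer: (2,3)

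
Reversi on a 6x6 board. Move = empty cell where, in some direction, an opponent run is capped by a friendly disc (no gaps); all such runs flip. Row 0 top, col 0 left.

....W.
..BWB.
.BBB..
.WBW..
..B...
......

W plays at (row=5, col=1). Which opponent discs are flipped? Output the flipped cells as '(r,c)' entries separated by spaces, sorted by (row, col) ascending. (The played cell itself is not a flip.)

Answer: (4,2)

Derivation:
Dir NW: first cell '.' (not opp) -> no flip
Dir N: first cell '.' (not opp) -> no flip
Dir NE: opp run (4,2) capped by W -> flip
Dir W: first cell '.' (not opp) -> no flip
Dir E: first cell '.' (not opp) -> no flip
Dir SW: edge -> no flip
Dir S: edge -> no flip
Dir SE: edge -> no flip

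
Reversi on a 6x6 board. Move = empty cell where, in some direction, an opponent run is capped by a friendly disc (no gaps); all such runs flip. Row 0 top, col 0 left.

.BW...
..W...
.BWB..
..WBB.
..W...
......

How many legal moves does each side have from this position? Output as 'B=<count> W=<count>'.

Answer: B=6 W=9

Derivation:
-- B to move --
(0,3): flips 2 -> legal
(1,1): flips 1 -> legal
(1,3): no bracket -> illegal
(3,1): flips 1 -> legal
(4,1): flips 1 -> legal
(4,3): flips 1 -> legal
(5,1): flips 1 -> legal
(5,2): no bracket -> illegal
(5,3): no bracket -> illegal
B mobility = 6
-- W to move --
(0,0): flips 1 -> legal
(1,0): flips 1 -> legal
(1,1): no bracket -> illegal
(1,3): no bracket -> illegal
(1,4): flips 1 -> legal
(2,0): flips 1 -> legal
(2,4): flips 2 -> legal
(2,5): no bracket -> illegal
(3,0): flips 1 -> legal
(3,1): no bracket -> illegal
(3,5): flips 2 -> legal
(4,3): no bracket -> illegal
(4,4): flips 1 -> legal
(4,5): flips 2 -> legal
W mobility = 9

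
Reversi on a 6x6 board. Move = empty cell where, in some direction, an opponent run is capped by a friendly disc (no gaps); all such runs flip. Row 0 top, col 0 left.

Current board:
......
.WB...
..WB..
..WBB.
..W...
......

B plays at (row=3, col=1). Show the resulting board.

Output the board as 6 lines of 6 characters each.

Answer: ......
.WB...
..WB..
.BBBB.
..W...
......

Derivation:
Place B at (3,1); scan 8 dirs for brackets.
Dir NW: first cell '.' (not opp) -> no flip
Dir N: first cell '.' (not opp) -> no flip
Dir NE: opp run (2,2), next='.' -> no flip
Dir W: first cell '.' (not opp) -> no flip
Dir E: opp run (3,2) capped by B -> flip
Dir SW: first cell '.' (not opp) -> no flip
Dir S: first cell '.' (not opp) -> no flip
Dir SE: opp run (4,2), next='.' -> no flip
All flips: (3,2)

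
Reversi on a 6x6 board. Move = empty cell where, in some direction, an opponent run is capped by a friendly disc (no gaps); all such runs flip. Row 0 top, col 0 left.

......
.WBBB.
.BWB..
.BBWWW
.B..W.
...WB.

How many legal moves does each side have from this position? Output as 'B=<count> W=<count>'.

Answer: B=6 W=12

Derivation:
-- B to move --
(0,0): no bracket -> illegal
(0,1): flips 1 -> legal
(0,2): no bracket -> illegal
(1,0): flips 1 -> legal
(2,0): no bracket -> illegal
(2,4): flips 2 -> legal
(2,5): no bracket -> illegal
(4,2): no bracket -> illegal
(4,3): flips 1 -> legal
(4,5): flips 1 -> legal
(5,2): flips 1 -> legal
(5,5): no bracket -> illegal
B mobility = 6
-- W to move --
(0,1): flips 2 -> legal
(0,2): flips 1 -> legal
(0,3): flips 2 -> legal
(0,4): flips 1 -> legal
(0,5): no bracket -> illegal
(1,0): no bracket -> illegal
(1,5): flips 3 -> legal
(2,0): flips 1 -> legal
(2,4): flips 1 -> legal
(2,5): no bracket -> illegal
(3,0): flips 2 -> legal
(4,0): flips 1 -> legal
(4,2): flips 1 -> legal
(4,3): no bracket -> illegal
(4,5): no bracket -> illegal
(5,0): no bracket -> illegal
(5,1): flips 3 -> legal
(5,2): no bracket -> illegal
(5,5): flips 1 -> legal
W mobility = 12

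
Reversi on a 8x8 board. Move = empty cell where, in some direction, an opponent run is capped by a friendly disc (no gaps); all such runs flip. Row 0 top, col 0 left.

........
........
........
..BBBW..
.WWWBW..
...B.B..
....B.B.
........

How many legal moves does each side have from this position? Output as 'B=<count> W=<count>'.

-- B to move --
(2,4): no bracket -> illegal
(2,5): flips 2 -> legal
(2,6): flips 1 -> legal
(3,0): no bracket -> illegal
(3,1): flips 1 -> legal
(3,6): flips 1 -> legal
(4,0): flips 3 -> legal
(4,6): flips 1 -> legal
(5,0): flips 1 -> legal
(5,1): flips 1 -> legal
(5,2): flips 2 -> legal
(5,4): flips 1 -> legal
(5,6): flips 1 -> legal
B mobility = 11
-- W to move --
(2,1): flips 1 -> legal
(2,2): flips 1 -> legal
(2,3): flips 3 -> legal
(2,4): flips 1 -> legal
(2,5): flips 1 -> legal
(3,1): flips 3 -> legal
(4,6): no bracket -> illegal
(5,2): no bracket -> illegal
(5,4): no bracket -> illegal
(5,6): no bracket -> illegal
(5,7): no bracket -> illegal
(6,2): flips 2 -> legal
(6,3): flips 1 -> legal
(6,5): flips 1 -> legal
(6,7): no bracket -> illegal
(7,3): no bracket -> illegal
(7,4): no bracket -> illegal
(7,5): flips 2 -> legal
(7,6): no bracket -> illegal
(7,7): no bracket -> illegal
W mobility = 10

Answer: B=11 W=10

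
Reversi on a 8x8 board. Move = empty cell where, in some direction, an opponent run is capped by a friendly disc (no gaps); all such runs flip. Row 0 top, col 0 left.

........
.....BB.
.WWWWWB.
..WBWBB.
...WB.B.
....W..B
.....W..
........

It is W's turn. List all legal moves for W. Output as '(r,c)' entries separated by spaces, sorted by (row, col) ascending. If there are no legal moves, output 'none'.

Answer: (0,5) (0,6) (0,7) (2,7) (3,7) (4,2) (4,5) (4,7) (5,5)

Derivation:
(0,4): no bracket -> illegal
(0,5): flips 1 -> legal
(0,6): flips 1 -> legal
(0,7): flips 1 -> legal
(1,4): no bracket -> illegal
(1,7): no bracket -> illegal
(2,7): flips 1 -> legal
(3,7): flips 2 -> legal
(4,2): flips 1 -> legal
(4,5): flips 2 -> legal
(4,7): flips 1 -> legal
(5,3): no bracket -> illegal
(5,5): flips 2 -> legal
(5,6): no bracket -> illegal
(6,6): no bracket -> illegal
(6,7): no bracket -> illegal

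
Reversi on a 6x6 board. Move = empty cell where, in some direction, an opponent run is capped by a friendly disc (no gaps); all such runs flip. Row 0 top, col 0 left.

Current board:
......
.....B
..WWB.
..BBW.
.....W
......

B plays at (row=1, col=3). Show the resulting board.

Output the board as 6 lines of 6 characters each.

Answer: ......
...B.B
..WBB.
..BBW.
.....W
......

Derivation:
Place B at (1,3); scan 8 dirs for brackets.
Dir NW: first cell '.' (not opp) -> no flip
Dir N: first cell '.' (not opp) -> no flip
Dir NE: first cell '.' (not opp) -> no flip
Dir W: first cell '.' (not opp) -> no flip
Dir E: first cell '.' (not opp) -> no flip
Dir SW: opp run (2,2), next='.' -> no flip
Dir S: opp run (2,3) capped by B -> flip
Dir SE: first cell 'B' (not opp) -> no flip
All flips: (2,3)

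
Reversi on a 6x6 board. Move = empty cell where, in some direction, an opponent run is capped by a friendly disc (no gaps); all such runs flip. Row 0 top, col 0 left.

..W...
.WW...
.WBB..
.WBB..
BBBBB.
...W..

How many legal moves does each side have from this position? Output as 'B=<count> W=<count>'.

Answer: B=5 W=8

Derivation:
-- B to move --
(0,0): flips 1 -> legal
(0,1): flips 4 -> legal
(0,3): no bracket -> illegal
(1,0): flips 1 -> legal
(1,3): no bracket -> illegal
(2,0): flips 2 -> legal
(3,0): flips 1 -> legal
(5,2): no bracket -> illegal
(5,4): no bracket -> illegal
B mobility = 5
-- W to move --
(1,3): flips 4 -> legal
(1,4): no bracket -> illegal
(2,4): flips 2 -> legal
(3,0): no bracket -> illegal
(3,4): flips 3 -> legal
(3,5): flips 1 -> legal
(4,5): no bracket -> illegal
(5,0): no bracket -> illegal
(5,1): flips 1 -> legal
(5,2): flips 3 -> legal
(5,4): flips 2 -> legal
(5,5): flips 3 -> legal
W mobility = 8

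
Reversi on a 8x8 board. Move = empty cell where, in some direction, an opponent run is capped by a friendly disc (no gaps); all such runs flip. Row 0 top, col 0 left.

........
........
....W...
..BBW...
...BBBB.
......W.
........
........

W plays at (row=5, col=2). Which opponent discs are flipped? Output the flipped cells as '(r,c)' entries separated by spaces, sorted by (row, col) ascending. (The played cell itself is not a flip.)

Answer: (4,3)

Derivation:
Dir NW: first cell '.' (not opp) -> no flip
Dir N: first cell '.' (not opp) -> no flip
Dir NE: opp run (4,3) capped by W -> flip
Dir W: first cell '.' (not opp) -> no flip
Dir E: first cell '.' (not opp) -> no flip
Dir SW: first cell '.' (not opp) -> no flip
Dir S: first cell '.' (not opp) -> no flip
Dir SE: first cell '.' (not opp) -> no flip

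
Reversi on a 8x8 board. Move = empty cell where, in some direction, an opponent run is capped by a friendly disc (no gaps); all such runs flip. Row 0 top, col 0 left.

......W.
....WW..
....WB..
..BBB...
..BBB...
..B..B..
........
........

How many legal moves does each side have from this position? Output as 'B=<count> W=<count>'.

Answer: B=4 W=5

Derivation:
-- B to move --
(0,3): flips 1 -> legal
(0,4): flips 2 -> legal
(0,5): flips 1 -> legal
(0,7): no bracket -> illegal
(1,3): no bracket -> illegal
(1,6): no bracket -> illegal
(1,7): no bracket -> illegal
(2,3): flips 1 -> legal
(2,6): no bracket -> illegal
(3,5): no bracket -> illegal
B mobility = 4
-- W to move --
(1,6): no bracket -> illegal
(2,1): no bracket -> illegal
(2,2): no bracket -> illegal
(2,3): no bracket -> illegal
(2,6): flips 1 -> legal
(3,1): no bracket -> illegal
(3,5): flips 1 -> legal
(3,6): flips 1 -> legal
(4,1): no bracket -> illegal
(4,5): no bracket -> illegal
(4,6): no bracket -> illegal
(5,1): flips 2 -> legal
(5,3): no bracket -> illegal
(5,4): flips 2 -> legal
(5,6): no bracket -> illegal
(6,1): no bracket -> illegal
(6,2): no bracket -> illegal
(6,3): no bracket -> illegal
(6,4): no bracket -> illegal
(6,5): no bracket -> illegal
(6,6): no bracket -> illegal
W mobility = 5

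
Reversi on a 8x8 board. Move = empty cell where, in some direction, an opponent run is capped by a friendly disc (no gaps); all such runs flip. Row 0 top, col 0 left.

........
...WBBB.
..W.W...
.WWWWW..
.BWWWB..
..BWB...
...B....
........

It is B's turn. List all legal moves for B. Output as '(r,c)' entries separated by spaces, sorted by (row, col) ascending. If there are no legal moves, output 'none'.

Answer: (1,2) (2,1) (2,3) (2,5) (5,1)

Derivation:
(0,2): no bracket -> illegal
(0,3): no bracket -> illegal
(0,4): no bracket -> illegal
(1,1): no bracket -> illegal
(1,2): flips 4 -> legal
(2,0): no bracket -> illegal
(2,1): flips 3 -> legal
(2,3): flips 5 -> legal
(2,5): flips 3 -> legal
(2,6): no bracket -> illegal
(3,0): no bracket -> illegal
(3,6): no bracket -> illegal
(4,0): no bracket -> illegal
(4,6): no bracket -> illegal
(5,1): flips 3 -> legal
(5,5): no bracket -> illegal
(6,2): no bracket -> illegal
(6,4): no bracket -> illegal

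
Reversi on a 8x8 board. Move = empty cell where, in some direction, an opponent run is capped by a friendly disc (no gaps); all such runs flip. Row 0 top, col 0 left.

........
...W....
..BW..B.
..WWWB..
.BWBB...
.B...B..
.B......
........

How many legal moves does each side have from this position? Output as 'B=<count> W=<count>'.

Answer: B=8 W=13

Derivation:
-- B to move --
(0,2): no bracket -> illegal
(0,3): flips 3 -> legal
(0,4): flips 1 -> legal
(1,2): no bracket -> illegal
(1,4): flips 2 -> legal
(2,1): flips 1 -> legal
(2,4): flips 4 -> legal
(2,5): flips 1 -> legal
(3,1): flips 3 -> legal
(4,5): no bracket -> illegal
(5,2): flips 2 -> legal
(5,3): no bracket -> illegal
B mobility = 8
-- W to move --
(1,1): flips 1 -> legal
(1,2): flips 1 -> legal
(1,5): no bracket -> illegal
(1,6): no bracket -> illegal
(1,7): no bracket -> illegal
(2,1): flips 1 -> legal
(2,4): no bracket -> illegal
(2,5): no bracket -> illegal
(2,7): no bracket -> illegal
(3,0): no bracket -> illegal
(3,1): flips 1 -> legal
(3,6): flips 1 -> legal
(3,7): no bracket -> illegal
(4,0): flips 1 -> legal
(4,5): flips 2 -> legal
(4,6): no bracket -> illegal
(5,0): flips 1 -> legal
(5,2): flips 1 -> legal
(5,3): flips 1 -> legal
(5,4): flips 2 -> legal
(5,6): no bracket -> illegal
(6,0): flips 1 -> legal
(6,2): no bracket -> illegal
(6,4): no bracket -> illegal
(6,5): no bracket -> illegal
(6,6): flips 2 -> legal
(7,0): no bracket -> illegal
(7,1): no bracket -> illegal
(7,2): no bracket -> illegal
W mobility = 13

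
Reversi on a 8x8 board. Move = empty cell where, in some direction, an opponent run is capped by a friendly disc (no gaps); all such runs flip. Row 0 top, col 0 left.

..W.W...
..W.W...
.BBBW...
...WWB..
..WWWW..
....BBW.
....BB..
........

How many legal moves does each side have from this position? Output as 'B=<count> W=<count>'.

-- B to move --
(0,1): flips 1 -> legal
(0,3): flips 1 -> legal
(0,5): flips 1 -> legal
(1,1): no bracket -> illegal
(1,3): flips 1 -> legal
(1,5): no bracket -> illegal
(2,5): flips 1 -> legal
(3,1): no bracket -> illegal
(3,2): flips 3 -> legal
(3,6): flips 1 -> legal
(4,1): no bracket -> illegal
(4,6): no bracket -> illegal
(4,7): flips 1 -> legal
(5,1): no bracket -> illegal
(5,2): no bracket -> illegal
(5,3): flips 3 -> legal
(5,7): flips 1 -> legal
(6,6): no bracket -> illegal
(6,7): flips 3 -> legal
B mobility = 11
-- W to move --
(1,0): no bracket -> illegal
(1,1): flips 1 -> legal
(1,3): flips 1 -> legal
(2,0): flips 3 -> legal
(2,5): flips 1 -> legal
(2,6): flips 1 -> legal
(3,0): flips 1 -> legal
(3,1): no bracket -> illegal
(3,2): flips 2 -> legal
(3,6): flips 1 -> legal
(4,6): flips 1 -> legal
(5,3): flips 2 -> legal
(6,3): flips 1 -> legal
(6,6): flips 1 -> legal
(7,3): no bracket -> illegal
(7,4): flips 3 -> legal
(7,5): flips 2 -> legal
(7,6): flips 2 -> legal
W mobility = 15

Answer: B=11 W=15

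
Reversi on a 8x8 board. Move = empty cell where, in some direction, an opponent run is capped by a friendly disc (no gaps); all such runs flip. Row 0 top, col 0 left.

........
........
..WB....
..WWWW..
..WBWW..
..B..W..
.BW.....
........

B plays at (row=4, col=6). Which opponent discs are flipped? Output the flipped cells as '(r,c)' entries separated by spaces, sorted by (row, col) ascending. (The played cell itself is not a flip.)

Answer: (4,4) (4,5)

Derivation:
Dir NW: opp run (3,5), next='.' -> no flip
Dir N: first cell '.' (not opp) -> no flip
Dir NE: first cell '.' (not opp) -> no flip
Dir W: opp run (4,5) (4,4) capped by B -> flip
Dir E: first cell '.' (not opp) -> no flip
Dir SW: opp run (5,5), next='.' -> no flip
Dir S: first cell '.' (not opp) -> no flip
Dir SE: first cell '.' (not opp) -> no flip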